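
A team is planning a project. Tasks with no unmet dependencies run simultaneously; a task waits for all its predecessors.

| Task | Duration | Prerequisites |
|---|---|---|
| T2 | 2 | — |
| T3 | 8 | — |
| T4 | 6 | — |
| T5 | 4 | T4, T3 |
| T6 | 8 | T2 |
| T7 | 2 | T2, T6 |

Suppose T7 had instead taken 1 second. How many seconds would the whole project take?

Critical path before the change: T2→T6→T7 = 2+8+2 = 12 giving 12 seconds.
T7 is on the critical path; changing it to 1 makes that path 11 seconds.
New critical path: T3→T5 = 8+4 = 12 ⇒ 12 seconds.

12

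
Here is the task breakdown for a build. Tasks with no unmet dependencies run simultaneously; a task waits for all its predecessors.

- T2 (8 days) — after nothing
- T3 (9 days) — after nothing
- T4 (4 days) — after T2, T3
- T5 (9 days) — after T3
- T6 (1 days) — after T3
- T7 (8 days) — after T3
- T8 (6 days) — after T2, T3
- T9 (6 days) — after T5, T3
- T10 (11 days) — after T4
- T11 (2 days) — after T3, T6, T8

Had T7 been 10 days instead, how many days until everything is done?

The binding path is T3→T4→T10 = 9+4+11 = 24; finish at 24 days.
The longest path through T7 is only 17 days, so T7 has float 7.
The critical path is still T3→T4→T10; finish is now 24 days.

24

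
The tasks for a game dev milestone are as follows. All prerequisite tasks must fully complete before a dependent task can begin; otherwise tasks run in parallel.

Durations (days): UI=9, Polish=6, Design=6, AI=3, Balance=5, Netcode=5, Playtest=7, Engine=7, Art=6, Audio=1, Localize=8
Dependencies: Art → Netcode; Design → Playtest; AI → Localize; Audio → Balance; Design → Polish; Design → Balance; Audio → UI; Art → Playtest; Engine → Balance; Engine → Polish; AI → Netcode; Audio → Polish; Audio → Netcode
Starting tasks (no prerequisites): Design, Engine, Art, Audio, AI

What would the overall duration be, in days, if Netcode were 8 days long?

14

As given, the longest chain is Design→Playtest = 6+7 = 13, so the finish is 13 days.
Netcode is off the critical path — its longest chain is 11 days, giving 2 of slack.
Now Art→Netcode = 6+8 = 14 is longest, so the finish becomes 14 days.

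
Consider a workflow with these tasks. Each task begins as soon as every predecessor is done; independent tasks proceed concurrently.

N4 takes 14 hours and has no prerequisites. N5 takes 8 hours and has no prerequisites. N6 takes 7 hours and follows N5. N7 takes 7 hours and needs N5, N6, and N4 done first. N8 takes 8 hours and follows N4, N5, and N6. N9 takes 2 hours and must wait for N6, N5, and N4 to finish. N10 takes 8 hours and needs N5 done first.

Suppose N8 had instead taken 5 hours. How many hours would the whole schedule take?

Critical path before the change: N5→N6→N8 = 8+7+8 = 23 giving 23 hours.
Since N8 is critical, the -3 change carries straight to that chain (now 20 hours).
The binding chain switches to N5→N6→N7 = 8+7+7 = 22; finish 22 hours.

22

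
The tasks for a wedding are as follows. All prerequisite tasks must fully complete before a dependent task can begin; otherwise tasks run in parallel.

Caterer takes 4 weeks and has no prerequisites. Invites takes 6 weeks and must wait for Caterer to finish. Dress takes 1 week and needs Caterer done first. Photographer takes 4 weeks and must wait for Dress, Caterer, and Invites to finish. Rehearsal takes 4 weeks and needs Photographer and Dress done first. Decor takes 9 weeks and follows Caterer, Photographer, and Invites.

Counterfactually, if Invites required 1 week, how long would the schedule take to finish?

Critical path before the change: Caterer→Invites→Photographer→Decor = 4+6+4+9 = 23 giving 23 weeks.
Invites is on the critical path; changing it to 1 makes that path 18 weeks.
The critical path is still Caterer→Invites→Photographer→Decor; finish is now 18 weeks.

18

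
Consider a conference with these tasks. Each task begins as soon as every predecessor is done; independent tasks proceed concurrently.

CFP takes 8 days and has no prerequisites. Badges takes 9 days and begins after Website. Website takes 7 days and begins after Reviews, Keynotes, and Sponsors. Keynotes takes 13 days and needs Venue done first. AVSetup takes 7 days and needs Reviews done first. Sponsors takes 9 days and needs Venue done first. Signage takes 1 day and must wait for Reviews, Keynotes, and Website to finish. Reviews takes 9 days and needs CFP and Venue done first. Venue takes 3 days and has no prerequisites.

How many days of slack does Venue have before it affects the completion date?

1

Critical path: CFP→Reviews→Website→Badges = 8+9+7+9 = 33, so the finish is 33 days.
The longest chain containing Venue totals 32 days.
Slack of Venue = 1 − 0 = 1 day.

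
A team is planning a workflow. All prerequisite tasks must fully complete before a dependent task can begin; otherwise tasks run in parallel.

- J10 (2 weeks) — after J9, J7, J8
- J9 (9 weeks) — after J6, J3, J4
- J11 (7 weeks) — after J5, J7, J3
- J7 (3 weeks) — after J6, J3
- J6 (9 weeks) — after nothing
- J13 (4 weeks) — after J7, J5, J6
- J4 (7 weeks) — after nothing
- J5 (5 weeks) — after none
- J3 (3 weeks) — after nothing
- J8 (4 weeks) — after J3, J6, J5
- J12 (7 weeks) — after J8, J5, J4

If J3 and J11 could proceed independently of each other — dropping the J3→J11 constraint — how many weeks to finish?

20

Before: longest chain J6→J8→J12 = 9+4+7 = 20, finish 20.
Dropping J3→J11 doesn't change J11's earliest start (12); another predecessor still binds.
The longest chain is now J6→J8→J12 = 9+4+7 = 20, so the job takes 20 weeks.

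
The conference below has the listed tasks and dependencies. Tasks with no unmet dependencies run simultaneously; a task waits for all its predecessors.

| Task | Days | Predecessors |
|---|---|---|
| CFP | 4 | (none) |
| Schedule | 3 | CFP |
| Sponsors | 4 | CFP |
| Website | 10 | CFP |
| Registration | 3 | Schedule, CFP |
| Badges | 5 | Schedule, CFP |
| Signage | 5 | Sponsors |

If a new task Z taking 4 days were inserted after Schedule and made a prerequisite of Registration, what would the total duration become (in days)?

Originally the job takes 14 days.
With Z inserted, Registration now waits for max(Schedule, CFP, Z).
New critical path: CFP→Schedule→Z→Registration = 4+3+4+3 = 14 ⇒ 14 days.

14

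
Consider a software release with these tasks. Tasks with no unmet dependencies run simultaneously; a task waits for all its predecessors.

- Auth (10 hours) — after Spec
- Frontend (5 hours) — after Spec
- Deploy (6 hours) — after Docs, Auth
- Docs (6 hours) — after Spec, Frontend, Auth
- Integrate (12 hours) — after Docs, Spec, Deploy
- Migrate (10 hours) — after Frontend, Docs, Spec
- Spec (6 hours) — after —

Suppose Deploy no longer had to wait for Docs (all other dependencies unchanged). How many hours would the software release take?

34

With the dependency in place, Spec→Auth→Docs→Deploy→Integrate = 6+10+6+6+12 = 40 sets the finish at 40 hours.
Without Docs→Deploy, Deploy's earliest start moves from 22 to 16.
After: Spec→Auth→Docs→Integrate = 6+10+6+12 = 34 → 34 hours.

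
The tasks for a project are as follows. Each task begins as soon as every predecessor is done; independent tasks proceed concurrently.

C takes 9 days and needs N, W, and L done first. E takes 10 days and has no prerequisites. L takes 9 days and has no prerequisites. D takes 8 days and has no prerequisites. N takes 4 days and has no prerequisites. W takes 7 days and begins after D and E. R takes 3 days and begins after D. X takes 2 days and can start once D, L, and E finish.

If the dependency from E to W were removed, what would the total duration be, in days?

Before: longest chain E→W→C = 10+7+9 = 26, finish 26.
Without E→W, W's earliest start moves from 10 to 8.
New critical path: D→W→C = 8+7+9 = 24 ⇒ 24 days.

24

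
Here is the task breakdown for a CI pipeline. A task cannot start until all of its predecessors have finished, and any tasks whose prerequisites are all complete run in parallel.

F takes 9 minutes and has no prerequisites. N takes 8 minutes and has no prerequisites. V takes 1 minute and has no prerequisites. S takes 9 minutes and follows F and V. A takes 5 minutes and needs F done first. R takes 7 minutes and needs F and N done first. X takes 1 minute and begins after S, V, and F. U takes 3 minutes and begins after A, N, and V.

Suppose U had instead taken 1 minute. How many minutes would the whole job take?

19

Critical path before the change: F→S→X = 9+9+1 = 19 giving 19 minutes.
U has 2 minutes of float (longest path through it is 17).
That remains the longest chain; total 19 minutes.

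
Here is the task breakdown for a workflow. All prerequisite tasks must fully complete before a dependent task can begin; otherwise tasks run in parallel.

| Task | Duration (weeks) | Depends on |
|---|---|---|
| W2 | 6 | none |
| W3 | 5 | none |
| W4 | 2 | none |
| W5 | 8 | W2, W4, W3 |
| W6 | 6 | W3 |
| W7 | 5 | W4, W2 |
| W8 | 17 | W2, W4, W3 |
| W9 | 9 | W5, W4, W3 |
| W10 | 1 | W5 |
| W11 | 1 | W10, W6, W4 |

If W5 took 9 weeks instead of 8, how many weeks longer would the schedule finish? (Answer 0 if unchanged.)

1

The binding path is W2→W5→W9 = 6+8+9 = 23; finish at 23 weeks.
W5 is on the critical path; changing it to 9 makes that path 24 weeks.
That remains the longest chain; total 24 weeks.
Change in finish: 24 − 23 = +1 weeks.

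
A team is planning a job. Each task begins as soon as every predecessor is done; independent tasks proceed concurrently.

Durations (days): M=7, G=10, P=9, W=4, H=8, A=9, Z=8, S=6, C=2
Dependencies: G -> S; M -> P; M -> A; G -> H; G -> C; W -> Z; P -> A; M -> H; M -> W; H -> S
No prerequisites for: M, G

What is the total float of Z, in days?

M→P→A = 7+9+9 = 25 sets the makespan at 25 days.
The longest chain containing Z totals 19 days.
Float = 25 − 19 = 6.

6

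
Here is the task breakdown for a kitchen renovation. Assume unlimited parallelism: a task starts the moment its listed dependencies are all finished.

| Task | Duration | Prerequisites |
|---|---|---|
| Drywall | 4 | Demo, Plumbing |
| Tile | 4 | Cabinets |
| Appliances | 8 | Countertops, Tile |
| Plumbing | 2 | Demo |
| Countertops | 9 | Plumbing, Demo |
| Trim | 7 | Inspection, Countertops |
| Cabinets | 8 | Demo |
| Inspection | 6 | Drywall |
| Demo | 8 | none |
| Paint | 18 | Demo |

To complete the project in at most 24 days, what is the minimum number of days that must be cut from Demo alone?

Current finish: 28 days; target: 24.
Demo is on every critical path, so each day cut from Demo cuts the finish by one (this holds down to a finish of 21).
Need 28 − 24 = 4 days off Demo → Demo becomes 4 days, finish becomes 24.

4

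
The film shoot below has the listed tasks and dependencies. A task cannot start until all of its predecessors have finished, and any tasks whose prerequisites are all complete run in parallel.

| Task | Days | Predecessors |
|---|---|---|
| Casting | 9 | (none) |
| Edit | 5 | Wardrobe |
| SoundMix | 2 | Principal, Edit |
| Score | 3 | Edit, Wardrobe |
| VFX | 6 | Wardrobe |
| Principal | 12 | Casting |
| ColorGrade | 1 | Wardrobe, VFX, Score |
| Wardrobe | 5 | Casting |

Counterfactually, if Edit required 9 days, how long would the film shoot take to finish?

Critical path before the change: Casting→Wardrobe→Edit→Score→ColorGrade = 9+5+5+3+1 = 23 giving 23 days.
Edit is on the critical path; changing it to 9 makes that path 27 days.
No other chain overtakes it, so the finish is 27 days.

27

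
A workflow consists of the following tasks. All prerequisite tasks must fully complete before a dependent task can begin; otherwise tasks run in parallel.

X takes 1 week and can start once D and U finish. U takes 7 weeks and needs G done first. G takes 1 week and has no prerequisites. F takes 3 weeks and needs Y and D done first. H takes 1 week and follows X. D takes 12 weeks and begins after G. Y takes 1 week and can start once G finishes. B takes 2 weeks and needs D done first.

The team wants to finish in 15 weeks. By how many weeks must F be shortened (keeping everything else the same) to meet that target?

Current finish: 16 weeks; target: 15.
F is on every critical path, so each week cut from F cuts the finish by one (this holds down to a finish of 15).
Need 16 − 15 = 1 week off F → F becomes 2 weeks, finish becomes 15.

1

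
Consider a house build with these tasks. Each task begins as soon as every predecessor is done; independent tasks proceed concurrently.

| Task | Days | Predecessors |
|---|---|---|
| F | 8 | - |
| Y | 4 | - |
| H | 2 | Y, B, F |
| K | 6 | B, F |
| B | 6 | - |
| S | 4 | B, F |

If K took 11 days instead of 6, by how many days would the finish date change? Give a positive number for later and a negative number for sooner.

5

The binding path is F→K = 8+6 = 14; finish at 14 days.
K is on the critical path; changing it to 11 makes that path 19 days.
No other chain overtakes it, so the finish is 19 days.
Change in finish: 19 − 14 = +5 days.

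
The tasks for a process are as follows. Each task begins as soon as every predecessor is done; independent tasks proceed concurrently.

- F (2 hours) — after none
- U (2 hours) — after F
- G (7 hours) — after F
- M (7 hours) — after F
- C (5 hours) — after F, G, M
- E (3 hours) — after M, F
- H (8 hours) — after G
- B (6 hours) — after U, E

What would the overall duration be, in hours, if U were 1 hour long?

18

Baseline: F→M→E→B = 2+7+3+6 = 18 → 18 hours.
The longest path through U is only 10 hours, so U has float 8.
That remains the longest chain; total 18 hours.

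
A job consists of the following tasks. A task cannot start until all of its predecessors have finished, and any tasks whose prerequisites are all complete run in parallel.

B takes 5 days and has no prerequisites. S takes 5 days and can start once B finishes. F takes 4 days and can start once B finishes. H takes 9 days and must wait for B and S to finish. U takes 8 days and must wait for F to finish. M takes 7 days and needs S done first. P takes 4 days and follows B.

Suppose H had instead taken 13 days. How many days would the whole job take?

23

Baseline: B→S→H = 5+5+9 = 19 → 19 days.
Since H is critical, the +4 change carries straight to that chain (now 23 days).
No other chain overtakes it, so the finish is 23 days.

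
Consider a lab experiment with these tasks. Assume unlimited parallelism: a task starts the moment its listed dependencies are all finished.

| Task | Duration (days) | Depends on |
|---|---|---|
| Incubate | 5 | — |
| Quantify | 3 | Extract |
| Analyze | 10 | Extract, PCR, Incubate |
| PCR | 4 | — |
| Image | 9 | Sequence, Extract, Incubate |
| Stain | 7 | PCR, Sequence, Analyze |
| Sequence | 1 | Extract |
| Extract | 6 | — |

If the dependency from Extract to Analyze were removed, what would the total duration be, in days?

Before: longest chain Extract→Analyze→Stain = 6+10+7 = 23, finish 23.
Without Extract→Analyze, Analyze's earliest start moves from 6 to 5.
After: Incubate→Analyze→Stain = 5+10+7 = 22 → 22 days.

22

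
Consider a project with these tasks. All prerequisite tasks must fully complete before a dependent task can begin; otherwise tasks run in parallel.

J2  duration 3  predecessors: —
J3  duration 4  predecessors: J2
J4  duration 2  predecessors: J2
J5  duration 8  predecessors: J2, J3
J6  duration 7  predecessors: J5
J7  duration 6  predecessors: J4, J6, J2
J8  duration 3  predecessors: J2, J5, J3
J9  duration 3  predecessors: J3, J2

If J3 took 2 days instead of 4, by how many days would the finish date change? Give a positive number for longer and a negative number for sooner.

Actual critical path: J2→J3→J5→J6→J7 = 3+4+8+7+6 = 28 ⇒ 28 days.
Since J3 is critical, the -2 change carries straight to that chain (now 26 days).
No other chain overtakes it, so the finish is 26 days.
Change in finish: 26 − 28 = -2 days.

-2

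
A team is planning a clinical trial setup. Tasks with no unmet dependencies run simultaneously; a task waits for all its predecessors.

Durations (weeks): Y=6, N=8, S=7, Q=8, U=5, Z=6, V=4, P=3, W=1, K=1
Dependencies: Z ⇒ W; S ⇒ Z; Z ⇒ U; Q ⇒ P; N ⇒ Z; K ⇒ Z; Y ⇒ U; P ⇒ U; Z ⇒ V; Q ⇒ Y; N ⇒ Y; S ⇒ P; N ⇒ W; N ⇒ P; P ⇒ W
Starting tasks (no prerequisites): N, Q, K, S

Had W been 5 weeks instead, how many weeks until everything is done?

19

The binding path is N→Z→U = 8+6+5 = 19; finish at 19 weeks.
W has 4 weeks of float (longest path through it is 15).
The binding chain switches to N→Z→W = 8+6+5 = 19; finish 19 weeks.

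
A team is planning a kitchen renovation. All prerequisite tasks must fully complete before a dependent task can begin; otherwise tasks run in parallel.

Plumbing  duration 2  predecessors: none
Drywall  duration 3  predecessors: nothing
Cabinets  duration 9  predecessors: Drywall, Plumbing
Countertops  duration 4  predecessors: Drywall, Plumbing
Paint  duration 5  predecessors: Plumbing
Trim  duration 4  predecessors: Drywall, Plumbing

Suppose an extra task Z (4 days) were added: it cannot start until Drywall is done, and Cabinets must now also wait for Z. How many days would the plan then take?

16

Originally the plan takes 12 days.
With Z inserted, Cabinets now waits for max(Drywall, Plumbing, Z).
New critical path: Drywall→Z→Cabinets = 3+4+9 = 16 ⇒ 16 days.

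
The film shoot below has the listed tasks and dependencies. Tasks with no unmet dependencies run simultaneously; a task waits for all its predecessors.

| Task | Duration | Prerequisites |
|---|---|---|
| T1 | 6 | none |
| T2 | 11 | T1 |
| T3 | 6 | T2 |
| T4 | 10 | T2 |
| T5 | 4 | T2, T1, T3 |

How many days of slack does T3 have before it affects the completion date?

0

The longest chain is T1→T2→T3→T5 = 6+11+6+4 = 27; overall finish 27 days.
The longest chain containing T3 totals 27 days.
Slack of T3 = 17 − 17 = 0 days.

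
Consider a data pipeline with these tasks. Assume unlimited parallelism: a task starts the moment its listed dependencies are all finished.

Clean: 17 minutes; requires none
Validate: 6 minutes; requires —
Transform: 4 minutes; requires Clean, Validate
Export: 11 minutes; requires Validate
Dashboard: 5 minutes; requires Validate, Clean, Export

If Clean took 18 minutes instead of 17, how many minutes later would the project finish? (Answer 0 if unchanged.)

As given, the longest chain is Clean→Dashboard = 17+5 = 22, so the finish is 22 minutes.
Clean lies on that path, so at 18 minutes the path becomes 23 minutes.
No other chain overtakes it, so the finish is 23 minutes.
Change in finish: 23 − 22 = +1 minutes.

1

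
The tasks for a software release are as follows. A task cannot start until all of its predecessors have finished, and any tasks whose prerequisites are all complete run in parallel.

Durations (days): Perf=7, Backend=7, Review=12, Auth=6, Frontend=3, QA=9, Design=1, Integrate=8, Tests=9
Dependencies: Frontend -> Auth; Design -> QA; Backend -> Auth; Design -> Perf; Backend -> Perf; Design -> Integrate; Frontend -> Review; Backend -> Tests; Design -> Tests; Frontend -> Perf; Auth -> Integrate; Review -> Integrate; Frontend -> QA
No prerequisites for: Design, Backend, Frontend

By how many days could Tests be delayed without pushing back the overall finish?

7

Frontend→Review→Integrate = 3+12+8 = 23 sets the makespan at 23 days.
Longest path through Tests: 16 days (earliest finish 16, latest finish 23).
So Tests can slip 23 − 16 = 7 days.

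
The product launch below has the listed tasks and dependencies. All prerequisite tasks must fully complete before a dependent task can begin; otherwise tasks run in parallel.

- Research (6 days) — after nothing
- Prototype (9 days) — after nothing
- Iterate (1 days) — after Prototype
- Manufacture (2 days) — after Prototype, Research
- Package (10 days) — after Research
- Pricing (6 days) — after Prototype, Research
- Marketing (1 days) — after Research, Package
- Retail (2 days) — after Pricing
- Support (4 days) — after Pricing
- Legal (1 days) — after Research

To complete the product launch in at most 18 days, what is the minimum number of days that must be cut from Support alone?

Current finish: 19 days; target: 18.
Support is on every critical path, so each day cut from Support cuts the finish by one (this holds down to a finish of 17).
Need 19 − 18 = 1 day off Support → Support becomes 3 days, finish becomes 18.

1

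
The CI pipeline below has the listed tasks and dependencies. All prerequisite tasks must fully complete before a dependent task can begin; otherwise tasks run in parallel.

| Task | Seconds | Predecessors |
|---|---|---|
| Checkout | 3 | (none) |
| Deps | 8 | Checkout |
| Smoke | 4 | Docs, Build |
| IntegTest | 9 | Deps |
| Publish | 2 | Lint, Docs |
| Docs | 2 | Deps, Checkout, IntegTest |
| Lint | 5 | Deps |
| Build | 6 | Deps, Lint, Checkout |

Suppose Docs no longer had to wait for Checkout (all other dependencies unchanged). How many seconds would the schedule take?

Before: longest chain Checkout→Deps→Lint→Build→Smoke = 3+8+5+6+4 = 26, finish 26.
Dropping Checkout→Docs doesn't change Docs's earliest start (20); another predecessor still binds.
New critical path: Checkout→Deps→Lint→Build→Smoke = 3+8+5+6+4 = 26 ⇒ 26 seconds.

26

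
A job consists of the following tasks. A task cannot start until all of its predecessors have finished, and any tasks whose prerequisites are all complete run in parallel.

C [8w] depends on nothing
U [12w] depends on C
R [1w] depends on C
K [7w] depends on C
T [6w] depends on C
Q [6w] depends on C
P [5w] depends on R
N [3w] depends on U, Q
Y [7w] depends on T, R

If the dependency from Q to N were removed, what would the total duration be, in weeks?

Before: longest chain C→U→N = 8+12+3 = 23, finish 23.
Dropping Q→N doesn't change N's earliest start (20); another predecessor still binds.
The longest chain is now C→U→N = 8+12+3 = 23, so the job takes 23 weeks.

23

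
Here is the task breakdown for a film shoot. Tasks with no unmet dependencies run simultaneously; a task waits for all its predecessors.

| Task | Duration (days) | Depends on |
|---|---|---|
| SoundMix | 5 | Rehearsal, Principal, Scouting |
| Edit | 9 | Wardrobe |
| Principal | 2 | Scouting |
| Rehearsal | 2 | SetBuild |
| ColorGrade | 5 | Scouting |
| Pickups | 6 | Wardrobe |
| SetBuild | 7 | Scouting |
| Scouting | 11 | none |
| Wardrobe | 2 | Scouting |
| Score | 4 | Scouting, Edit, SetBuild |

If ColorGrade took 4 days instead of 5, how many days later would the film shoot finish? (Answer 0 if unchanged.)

0

Critical path before the change: Scouting→Wardrobe→Edit→Score = 11+2+9+4 = 26 giving 26 days.
ColorGrade is off the critical path — its longest chain is 16 days, giving 10 of slack.
The critical path is still Scouting→Wardrobe→Edit→Score; finish is now 26 days.
Change in finish: 26 − 26 = +0 days.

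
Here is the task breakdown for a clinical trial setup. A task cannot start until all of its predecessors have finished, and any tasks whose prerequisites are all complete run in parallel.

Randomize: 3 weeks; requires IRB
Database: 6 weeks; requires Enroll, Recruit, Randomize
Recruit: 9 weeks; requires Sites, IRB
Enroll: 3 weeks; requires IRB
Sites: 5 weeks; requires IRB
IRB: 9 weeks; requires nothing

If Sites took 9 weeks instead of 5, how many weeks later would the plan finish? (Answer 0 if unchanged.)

4

Actual critical path: IRB→Sites→Recruit→Database = 9+5+9+6 = 29 ⇒ 29 weeks.
Sites is on the critical path; changing it to 9 makes that path 33 weeks.
That remains the longest chain; total 33 weeks.
Change in finish: 33 − 29 = +4 weeks.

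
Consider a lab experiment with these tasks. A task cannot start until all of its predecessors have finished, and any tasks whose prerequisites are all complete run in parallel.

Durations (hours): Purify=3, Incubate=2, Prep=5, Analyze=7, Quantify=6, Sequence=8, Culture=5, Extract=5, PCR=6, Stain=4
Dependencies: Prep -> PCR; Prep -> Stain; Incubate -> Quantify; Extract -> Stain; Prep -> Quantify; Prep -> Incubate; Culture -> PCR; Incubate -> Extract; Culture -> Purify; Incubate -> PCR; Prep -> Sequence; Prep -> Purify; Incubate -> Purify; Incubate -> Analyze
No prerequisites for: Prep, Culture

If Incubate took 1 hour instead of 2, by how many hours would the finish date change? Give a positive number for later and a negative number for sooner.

Baseline: Prep→Incubate→Extract→Stain = 5+2+5+4 = 16 → 16 hours.
Incubate is on the critical path; changing it to 1 makes that path 15 hours.
That remains the longest chain; total 15 hours.
Change in finish: 15 − 16 = -1 hours.

-1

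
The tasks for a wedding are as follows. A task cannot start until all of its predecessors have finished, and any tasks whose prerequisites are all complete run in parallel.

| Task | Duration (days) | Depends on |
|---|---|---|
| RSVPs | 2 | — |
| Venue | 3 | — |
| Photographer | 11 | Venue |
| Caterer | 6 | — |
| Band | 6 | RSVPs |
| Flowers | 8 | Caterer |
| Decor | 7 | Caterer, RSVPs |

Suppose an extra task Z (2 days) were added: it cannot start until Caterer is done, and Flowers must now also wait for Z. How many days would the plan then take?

16

Originally the plan takes 14 days.
With Z inserted, Flowers now waits for max(Caterer, Z).
New critical path: Caterer→Z→Flowers = 6+2+8 = 16 ⇒ 16 days.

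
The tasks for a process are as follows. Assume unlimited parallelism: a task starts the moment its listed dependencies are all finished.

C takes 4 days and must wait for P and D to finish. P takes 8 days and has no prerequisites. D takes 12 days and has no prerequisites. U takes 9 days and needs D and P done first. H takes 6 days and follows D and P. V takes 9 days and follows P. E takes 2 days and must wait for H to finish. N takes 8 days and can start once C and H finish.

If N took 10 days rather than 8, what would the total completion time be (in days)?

As given, the longest chain is D→H→N = 12+6+8 = 26, so the finish is 26 days.
Since N is critical, the +2 change carries straight to that chain (now 28 days).
That remains the longest chain; total 28 days.

28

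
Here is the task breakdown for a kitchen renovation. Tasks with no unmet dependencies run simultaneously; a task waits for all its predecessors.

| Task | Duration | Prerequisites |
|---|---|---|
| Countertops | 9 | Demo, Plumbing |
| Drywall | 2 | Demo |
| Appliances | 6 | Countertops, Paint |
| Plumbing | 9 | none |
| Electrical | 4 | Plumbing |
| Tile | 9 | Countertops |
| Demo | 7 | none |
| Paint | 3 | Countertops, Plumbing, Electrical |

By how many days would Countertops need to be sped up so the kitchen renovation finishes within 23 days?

Current finish: 27 days; target: 23.
Countertops is on every critical path, so each day cut from Countertops cuts the finish by one (this holds down to a finish of 22).
Need 27 − 23 = 4 days off Countertops → Countertops becomes 5 days, finish becomes 23.

4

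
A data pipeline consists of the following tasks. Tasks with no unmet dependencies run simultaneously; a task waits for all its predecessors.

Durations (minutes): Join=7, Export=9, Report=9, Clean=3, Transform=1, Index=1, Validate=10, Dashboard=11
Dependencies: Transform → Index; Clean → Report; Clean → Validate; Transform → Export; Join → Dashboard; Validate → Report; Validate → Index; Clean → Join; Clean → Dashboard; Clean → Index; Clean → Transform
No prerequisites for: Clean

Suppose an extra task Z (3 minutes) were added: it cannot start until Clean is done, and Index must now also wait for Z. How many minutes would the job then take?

Originally the job takes 22 minutes.
With Z inserted, Index now waits for max(Clean, Validate, Transform, Z).
New critical path: Clean→Validate→Report = 3+10+9 = 22 ⇒ 22 minutes.

22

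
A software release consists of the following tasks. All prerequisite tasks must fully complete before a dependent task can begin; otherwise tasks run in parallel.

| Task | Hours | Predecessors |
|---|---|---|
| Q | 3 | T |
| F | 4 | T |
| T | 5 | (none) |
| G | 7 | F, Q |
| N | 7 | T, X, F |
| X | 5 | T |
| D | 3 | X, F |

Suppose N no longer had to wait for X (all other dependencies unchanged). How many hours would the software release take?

16

With the dependency in place, T→X→N = 5+5+7 = 17 sets the finish at 17 hours.
Without X→N, N's earliest start moves from 10 to 9.
New critical path: T→F→G = 5+4+7 = 16 ⇒ 16 hours.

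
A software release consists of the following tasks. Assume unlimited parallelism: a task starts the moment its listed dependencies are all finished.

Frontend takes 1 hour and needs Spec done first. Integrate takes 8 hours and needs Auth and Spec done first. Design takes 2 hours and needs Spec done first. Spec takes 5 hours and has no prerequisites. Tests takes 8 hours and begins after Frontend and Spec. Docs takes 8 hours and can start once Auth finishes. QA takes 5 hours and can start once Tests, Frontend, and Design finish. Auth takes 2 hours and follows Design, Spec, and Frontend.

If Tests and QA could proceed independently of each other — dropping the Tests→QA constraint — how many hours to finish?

17

Before: longest chain Spec→Frontend→Tests→QA = 5+1+8+5 = 19, finish 19.
Without Tests→QA, QA's earliest start moves from 14 to 7.
New critical path: Spec→Design→Auth→Docs = 5+2+2+8 = 17 ⇒ 17 hours.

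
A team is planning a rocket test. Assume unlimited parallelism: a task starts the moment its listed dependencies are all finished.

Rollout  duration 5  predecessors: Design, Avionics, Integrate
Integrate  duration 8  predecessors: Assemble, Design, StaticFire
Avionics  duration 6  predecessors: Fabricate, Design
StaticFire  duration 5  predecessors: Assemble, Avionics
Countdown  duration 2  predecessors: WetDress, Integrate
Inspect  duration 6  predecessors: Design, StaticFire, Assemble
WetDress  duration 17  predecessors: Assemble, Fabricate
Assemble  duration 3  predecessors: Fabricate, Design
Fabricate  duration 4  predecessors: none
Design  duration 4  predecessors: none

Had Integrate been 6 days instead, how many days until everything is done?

As given, the longest chain is Design→Avionics→StaticFire→Integrate→Rollout = 4+6+5+8+5 = 28, so the finish is 28 days.
Integrate lies on that path, so at 6 days the path becomes 26 days.
The critical path is still Design→Avionics→StaticFire→Integrate→Rollout; finish is now 26 days.

26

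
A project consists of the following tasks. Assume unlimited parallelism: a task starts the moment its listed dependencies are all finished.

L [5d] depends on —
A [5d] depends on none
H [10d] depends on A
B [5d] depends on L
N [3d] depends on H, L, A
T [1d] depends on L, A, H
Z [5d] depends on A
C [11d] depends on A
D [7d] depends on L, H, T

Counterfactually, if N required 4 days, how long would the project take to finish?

Baseline: A→H→T→D = 5+10+1+7 = 23 → 23 days.
N is off the critical path — its longest chain is 18 days, giving 5 of slack.
No other chain overtakes it, so the finish is 23 days.

23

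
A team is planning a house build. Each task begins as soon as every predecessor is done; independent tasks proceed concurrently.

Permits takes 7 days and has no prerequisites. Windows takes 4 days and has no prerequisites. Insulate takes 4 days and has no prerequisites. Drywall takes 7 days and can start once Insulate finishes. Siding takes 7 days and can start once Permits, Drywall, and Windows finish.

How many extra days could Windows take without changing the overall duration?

7

Insulate→Drywall→Siding = 4+7+7 = 18 sets the makespan at 18 days.
Windows finishes as early as 4 and must finish by 11.
Slack of Windows = 7 − 0 = 7 days.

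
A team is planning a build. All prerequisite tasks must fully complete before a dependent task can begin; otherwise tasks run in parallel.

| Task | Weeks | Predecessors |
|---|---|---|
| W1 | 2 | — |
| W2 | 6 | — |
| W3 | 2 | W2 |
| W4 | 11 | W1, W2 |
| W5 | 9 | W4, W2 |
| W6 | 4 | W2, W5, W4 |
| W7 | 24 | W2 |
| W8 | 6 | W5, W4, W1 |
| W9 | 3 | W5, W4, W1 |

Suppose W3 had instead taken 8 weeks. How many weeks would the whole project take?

As given, the longest chain is W2→W4→W5→W8 = 6+11+9+6 = 32, so the finish is 32 weeks.
W3 has 24 weeks of float (longest path through it is 8).
The critical path is still W2→W4→W5→W8; finish is now 32 weeks.

32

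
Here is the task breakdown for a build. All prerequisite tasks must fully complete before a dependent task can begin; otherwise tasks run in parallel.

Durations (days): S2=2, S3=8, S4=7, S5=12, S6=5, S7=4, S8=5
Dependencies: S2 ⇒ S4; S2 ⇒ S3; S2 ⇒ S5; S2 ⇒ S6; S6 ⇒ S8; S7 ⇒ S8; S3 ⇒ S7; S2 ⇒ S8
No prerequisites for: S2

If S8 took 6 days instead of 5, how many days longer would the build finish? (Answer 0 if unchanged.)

1

Actual critical path: S2→S3→S7→S8 = 2+8+4+5 = 19 ⇒ 19 days.
S8 is on the critical path; changing it to 6 makes that path 20 days.
The critical path is still S2→S3→S7→S8; finish is now 20 days.
Change in finish: 20 − 19 = +1 days.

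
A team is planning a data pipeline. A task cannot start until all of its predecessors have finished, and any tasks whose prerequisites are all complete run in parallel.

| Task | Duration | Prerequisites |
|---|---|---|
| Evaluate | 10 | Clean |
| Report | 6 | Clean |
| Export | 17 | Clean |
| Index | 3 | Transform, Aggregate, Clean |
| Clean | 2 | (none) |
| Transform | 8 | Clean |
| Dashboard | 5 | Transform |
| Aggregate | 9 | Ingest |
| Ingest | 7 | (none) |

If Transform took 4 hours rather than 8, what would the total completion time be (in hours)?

19

Actual critical path: Ingest→Aggregate→Index = 7+9+3 = 19 ⇒ 19 hours.
Transform is off the critical path — its longest chain is 15 hours, giving 4 of slack.
The critical path is still Ingest→Aggregate→Index; finish is now 19 hours.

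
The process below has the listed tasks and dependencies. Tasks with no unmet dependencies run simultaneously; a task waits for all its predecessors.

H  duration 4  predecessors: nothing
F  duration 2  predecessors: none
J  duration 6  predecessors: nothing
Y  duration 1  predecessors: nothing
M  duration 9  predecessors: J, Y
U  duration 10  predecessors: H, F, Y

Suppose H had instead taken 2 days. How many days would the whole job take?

The binding path is J→M = 6+9 = 15; finish at 15 days.
The longest path through H is only 14 days, so H has float 1.
That remains the longest chain; total 15 days.

15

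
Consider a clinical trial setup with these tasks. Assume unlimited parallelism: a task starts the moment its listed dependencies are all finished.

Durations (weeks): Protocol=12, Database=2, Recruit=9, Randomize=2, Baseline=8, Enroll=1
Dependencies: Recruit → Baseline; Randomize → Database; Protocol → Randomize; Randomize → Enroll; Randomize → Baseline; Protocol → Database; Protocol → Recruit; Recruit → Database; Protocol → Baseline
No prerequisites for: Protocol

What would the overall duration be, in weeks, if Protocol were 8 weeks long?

As given, the longest chain is Protocol→Recruit→Baseline = 12+9+8 = 29, so the finish is 29 weeks.
Since Protocol is critical, the -4 change carries straight to that chain (now 25 weeks).
The critical path is still Protocol→Recruit→Baseline; finish is now 25 weeks.

25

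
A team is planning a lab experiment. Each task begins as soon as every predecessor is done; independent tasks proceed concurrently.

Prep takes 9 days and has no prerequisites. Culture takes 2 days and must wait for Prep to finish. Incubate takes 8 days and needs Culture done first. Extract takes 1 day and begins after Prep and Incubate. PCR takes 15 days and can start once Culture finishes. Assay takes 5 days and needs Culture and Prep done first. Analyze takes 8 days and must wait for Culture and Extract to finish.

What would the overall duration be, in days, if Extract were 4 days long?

Critical path before the change: Prep→Culture→Incubate→Extract→Analyze = 9+2+8+1+8 = 28 giving 28 days.
Extract lies on that path, so at 4 days the path becomes 31 days.
No other chain overtakes it, so the finish is 31 days.

31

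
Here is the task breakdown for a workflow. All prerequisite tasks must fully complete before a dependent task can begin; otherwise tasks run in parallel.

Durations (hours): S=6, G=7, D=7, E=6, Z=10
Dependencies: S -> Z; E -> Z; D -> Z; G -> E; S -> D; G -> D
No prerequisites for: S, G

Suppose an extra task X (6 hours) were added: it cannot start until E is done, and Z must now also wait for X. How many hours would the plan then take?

Originally the plan takes 24 hours.
With X inserted, Z now waits for max(E, S, D, X).
New critical path: G→E→X→Z = 7+6+6+10 = 29 ⇒ 29 hours.

29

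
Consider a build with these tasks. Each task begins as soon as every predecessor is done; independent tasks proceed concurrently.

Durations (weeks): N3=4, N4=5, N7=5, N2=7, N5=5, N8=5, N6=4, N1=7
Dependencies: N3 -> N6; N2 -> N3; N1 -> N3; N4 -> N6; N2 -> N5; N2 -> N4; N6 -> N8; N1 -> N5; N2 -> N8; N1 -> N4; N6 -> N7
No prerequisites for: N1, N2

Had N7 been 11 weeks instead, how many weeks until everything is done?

27

The binding path is N1→N4→N6→N7 = 7+5+4+5 = 21; finish at 21 weeks.
Since N7 is critical, the +6 change carries straight to that chain (now 27 weeks).
That remains the longest chain; total 27 weeks.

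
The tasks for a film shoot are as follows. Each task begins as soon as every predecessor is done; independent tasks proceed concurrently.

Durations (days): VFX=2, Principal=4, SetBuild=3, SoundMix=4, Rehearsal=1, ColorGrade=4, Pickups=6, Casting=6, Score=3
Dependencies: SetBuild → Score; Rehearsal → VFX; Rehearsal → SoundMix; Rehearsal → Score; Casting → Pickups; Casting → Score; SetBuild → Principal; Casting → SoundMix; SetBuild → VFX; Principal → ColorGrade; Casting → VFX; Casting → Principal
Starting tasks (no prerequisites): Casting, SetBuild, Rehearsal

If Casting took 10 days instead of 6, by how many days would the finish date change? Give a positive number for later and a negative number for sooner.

4

As given, the longest chain is Casting→Principal→ColorGrade = 6+4+4 = 14, so the finish is 14 days.
Since Casting is critical, the +4 change carries straight to that chain (now 18 days).
No other chain overtakes it, so the finish is 18 days.
Change in finish: 18 − 14 = +4 days.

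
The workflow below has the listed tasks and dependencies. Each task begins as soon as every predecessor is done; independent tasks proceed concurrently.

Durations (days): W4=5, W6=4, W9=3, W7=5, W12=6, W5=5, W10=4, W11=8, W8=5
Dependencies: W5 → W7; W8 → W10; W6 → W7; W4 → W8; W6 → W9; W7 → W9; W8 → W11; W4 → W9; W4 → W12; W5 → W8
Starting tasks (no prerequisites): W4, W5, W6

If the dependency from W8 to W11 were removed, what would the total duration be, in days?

14

With the dependency in place, W4→W8→W11 = 5+5+8 = 18 sets the finish at 18 days.
Without W8→W11, W11's earliest start moves from 10 to 0.
After: W4→W8→W10 = 5+5+4 = 14 → 14 days.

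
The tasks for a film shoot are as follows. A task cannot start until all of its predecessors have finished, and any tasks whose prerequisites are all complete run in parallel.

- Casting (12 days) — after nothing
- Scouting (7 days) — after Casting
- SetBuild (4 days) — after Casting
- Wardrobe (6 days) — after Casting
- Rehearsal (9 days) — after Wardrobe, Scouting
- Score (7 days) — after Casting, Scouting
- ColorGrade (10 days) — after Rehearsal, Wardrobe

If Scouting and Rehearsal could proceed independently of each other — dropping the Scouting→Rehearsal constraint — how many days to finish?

Original critical path: Casting→Scouting→Rehearsal→ColorGrade = 12+7+9+10 = 38 ⇒ 38 days.
Without Scouting→Rehearsal, Rehearsal's earliest start moves from 19 to 18.
After: Casting→Wardrobe→Rehearsal→ColorGrade = 12+6+9+10 = 37 → 37 days.

37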